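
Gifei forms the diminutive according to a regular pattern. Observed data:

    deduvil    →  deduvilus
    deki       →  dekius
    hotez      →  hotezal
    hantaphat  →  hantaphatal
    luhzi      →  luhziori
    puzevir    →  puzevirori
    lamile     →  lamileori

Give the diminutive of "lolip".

lolipori

deki and luhzi both end in -i yet inflect differently (dekius, luhziori), so the final letter is not what conditions the rule; the first letter is.
"lolip" begins with l-. The stems beginning with l- (luhzi → luhziori, lamile → lamileori) add -ori.
The other patterns: stems beginning with d- add -us; stems beginning with h- add -al.
So lolip → lolipori.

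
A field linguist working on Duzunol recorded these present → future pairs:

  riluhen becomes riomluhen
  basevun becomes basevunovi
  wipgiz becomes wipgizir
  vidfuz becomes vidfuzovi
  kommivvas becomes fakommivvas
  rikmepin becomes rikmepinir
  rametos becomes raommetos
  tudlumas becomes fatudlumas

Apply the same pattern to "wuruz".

"wuruz" has last vowel 'u'. The stems whose last vowel is 'u' (vidfuz → vidfuzovi, basevun → basevunovi) add -ovi.
So wuruz → wuruzovi.

wuruzovi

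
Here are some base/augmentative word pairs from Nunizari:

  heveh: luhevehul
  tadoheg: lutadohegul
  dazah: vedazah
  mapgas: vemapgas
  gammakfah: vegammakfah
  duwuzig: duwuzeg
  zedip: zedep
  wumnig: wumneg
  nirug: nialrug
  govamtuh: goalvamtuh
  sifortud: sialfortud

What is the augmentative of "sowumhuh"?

soalwumhuh

"sowumhuh" has last vowel 'u'. The stems whose last vowel is 'u' (nirug → nialrug, govamtuh → goalvamtuh, sifortud → sialfortud) insert -al- after the first vowel.
So sowumhuh → soalwumhuh.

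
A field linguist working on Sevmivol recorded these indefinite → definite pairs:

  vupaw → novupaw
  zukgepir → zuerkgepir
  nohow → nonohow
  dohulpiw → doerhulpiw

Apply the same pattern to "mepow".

"mepow" has 2 vowels. The stems with 2 vowels (vupaw → novupaw, nohow → nonohow) add the prefix no-.
The other pattern: stems with 3 vowels insert -er- after the first vowel.
So mepow → nomepow.

nomepow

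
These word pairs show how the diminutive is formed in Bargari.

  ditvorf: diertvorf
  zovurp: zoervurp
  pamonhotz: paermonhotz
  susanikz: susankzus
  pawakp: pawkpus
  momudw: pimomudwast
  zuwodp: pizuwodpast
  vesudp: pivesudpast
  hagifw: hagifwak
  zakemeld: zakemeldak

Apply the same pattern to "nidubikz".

nidubkzus

pamonhotz and susanikz both end in -z yet inflect differently (paermonhotz, susankzus), so the final letter is not what conditions the rule; the second-to-last letter is.
"nidubikz" has second-to-last letter 'k'. The stems whose second-to-last letter is 'k' (susanikz → susankzus, pawakp → pawkpus) delete the last vowel and add -us.
So nidubikz → nidubkzus.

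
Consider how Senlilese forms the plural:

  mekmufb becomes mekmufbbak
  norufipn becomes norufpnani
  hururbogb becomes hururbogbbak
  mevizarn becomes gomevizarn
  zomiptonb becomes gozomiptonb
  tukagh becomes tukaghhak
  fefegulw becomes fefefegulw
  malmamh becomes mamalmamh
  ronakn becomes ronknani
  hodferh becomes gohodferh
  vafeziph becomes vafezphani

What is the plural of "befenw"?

gobefenw

vafeziph and malmamh both end in -h yet inflect differently (vafezphani, mamalmamh), so the final letter is not what conditions the rule; the second-to-last letter is.
"befenw" has second-to-last letter 'n'. The one such stem in the data (zomiptonb → gozomiptonb) adds the prefix go-, so the same rule applies.
The other patterns: stems whose second-to-last letter is 'k' or 'p' delete the last vowel and add -ani; stems whose second-to-last letter is 'l' or 'm' repeat the first consonant+vowel as a prefix; stems whose second-to-last letter is 'f' or 'g' double the final consonant and add -ak.
So befenw → gobefenw.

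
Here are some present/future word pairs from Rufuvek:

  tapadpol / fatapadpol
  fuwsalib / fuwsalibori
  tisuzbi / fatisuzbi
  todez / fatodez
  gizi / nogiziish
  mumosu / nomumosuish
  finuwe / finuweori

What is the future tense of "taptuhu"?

fataptuhu

tisuzbi and gizi both end in -i yet inflect differently (fatisuzbi, nogiziish), so the final letter is not what conditions the rule; the first letter is.
"taptuhu" begins with t-. The stems beginning with t- (tapadpol → fatapadpol, todez → fatodez, tisuzbi → fatisuzbi) add the prefix fa-.
So taptuhu → fataptuhu.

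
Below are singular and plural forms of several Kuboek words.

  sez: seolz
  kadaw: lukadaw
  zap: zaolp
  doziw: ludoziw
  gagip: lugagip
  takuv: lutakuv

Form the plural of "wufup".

"wufup" has 2 vowels. The stems with 2 vowels (kadaw → lukadaw, takuv → lutakuv, gagip → lugagip) add the prefix lu-.
The other pattern: stems with 1 vowel insert -ol- after the first vowel.
So wufup → luwufup.

luwufup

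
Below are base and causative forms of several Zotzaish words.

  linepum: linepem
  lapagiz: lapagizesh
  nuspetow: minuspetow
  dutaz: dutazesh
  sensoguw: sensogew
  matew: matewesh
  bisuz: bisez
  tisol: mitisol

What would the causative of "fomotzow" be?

nuspetow and sensoguw both end in -w yet inflect differently (minuspetow, sensogew), so the final letter is not what conditions the rule; the last vowel is.
"fomotzow" has last vowel 'o'. The stems whose last vowel is 'o' (tisol → mitisol, nuspetow → minuspetow) add the prefix mi-.
The other patterns: stems whose last vowel is 'u' change the last vowel to 'e'; stems whose last vowel is 'a', 'e' or 'i' add -esh.
So fomotzow → mifomotzow.

mifomotzow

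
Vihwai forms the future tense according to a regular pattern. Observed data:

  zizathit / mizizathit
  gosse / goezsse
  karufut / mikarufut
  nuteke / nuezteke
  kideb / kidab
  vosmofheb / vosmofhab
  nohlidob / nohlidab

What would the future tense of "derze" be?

deezrze

kideb and nuteke both have last vowel 'e' yet inflect differently (kidab, nuezteke), so the last vowel is not what conditions the rule; the final letter is.
"derze" ends in -e. The stems ending in -e (nuteke → nuezteke, gosse → goezsse) insert -ez- after the first vowel.
The other patterns: stems ending in -b change the last vowel to 'a'; stems ending in -t add the prefix mi-.
So derze → deezrze.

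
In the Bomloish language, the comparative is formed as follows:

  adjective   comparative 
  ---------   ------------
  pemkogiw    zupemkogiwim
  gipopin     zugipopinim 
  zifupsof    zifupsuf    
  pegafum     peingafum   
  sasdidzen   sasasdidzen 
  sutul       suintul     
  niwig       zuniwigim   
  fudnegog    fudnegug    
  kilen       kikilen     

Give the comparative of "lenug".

fudnegog and niwig both end in -g yet inflect differently (fudnegug, zuniwigim), so the final letter is not what conditions the rule; the last vowel is.
"lenug" has last vowel 'u'. The stems whose last vowel is 'u' (sutul → suintul, pegafum → peingafum) insert -in- after the first vowel.
So lenug → leinnug.

leinnug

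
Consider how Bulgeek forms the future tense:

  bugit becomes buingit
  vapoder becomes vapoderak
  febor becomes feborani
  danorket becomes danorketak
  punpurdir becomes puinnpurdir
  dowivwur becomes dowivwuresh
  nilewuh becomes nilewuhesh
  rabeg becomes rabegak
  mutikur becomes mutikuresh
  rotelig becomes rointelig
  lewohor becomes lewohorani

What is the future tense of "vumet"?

vumetak

"vumet" has last vowel 'e'. The stems whose last vowel is 'e' (vapoder → vapoderak, danorket → danorketak, rabeg → rabegak) add -ak.
The other patterns: stems whose last vowel is 'u' add -esh; stems whose last vowel is 'i' insert -in- after the first vowel; stems whose last vowel is 'o' add -ani.
So vumet → vumetak.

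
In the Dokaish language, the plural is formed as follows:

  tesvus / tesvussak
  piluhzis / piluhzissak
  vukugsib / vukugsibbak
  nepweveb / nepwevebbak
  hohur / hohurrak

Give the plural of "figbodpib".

figbodpibbak

Every pair shown (tesvus → tesvussak, piluhzis → piluhzissak, vukugsib → vukugsibbak, …) follows the same rule: double the final consonant and add -ak.
So figbodpib → figbodpibbak.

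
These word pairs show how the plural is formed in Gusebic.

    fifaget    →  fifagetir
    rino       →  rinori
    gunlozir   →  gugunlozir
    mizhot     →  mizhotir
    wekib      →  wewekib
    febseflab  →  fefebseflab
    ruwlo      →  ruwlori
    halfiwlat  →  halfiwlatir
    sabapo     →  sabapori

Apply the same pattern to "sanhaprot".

ruwlo and mizhot both have last vowel 'o' yet inflect differently (ruwlori, mizhotir), so the last vowel is not what conditions the rule; the final letter is.
"sanhaprot" ends in -t. The stems ending in -t (halfiwlat → halfiwlatir, mizhot → mizhotir, fifaget → fifagetir) add -ir.
The other patterns: stems ending in -o drop the final letter and add -ori; stems ending in -b or -r repeat the first consonant+vowel as a prefix.
So sanhaprot → sanhaprotir.

sanhaprotir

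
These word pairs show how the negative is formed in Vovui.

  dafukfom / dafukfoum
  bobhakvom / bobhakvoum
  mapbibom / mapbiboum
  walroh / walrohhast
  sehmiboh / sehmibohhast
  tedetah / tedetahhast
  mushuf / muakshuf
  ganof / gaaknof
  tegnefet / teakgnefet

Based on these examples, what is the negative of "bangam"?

bangaum

dafukfom and walroh both have last vowel 'o' yet inflect differently (dafukfoum, walrohhast), so the last vowel is not what conditions the rule; the final letter is.
"bangam" ends in -m. The stems ending in -m (dafukfom → dafukfoum, bobhakvom → bobhakvoum, mapbibom → mapbiboum) drop the final letter and add -um.
The other patterns: stems ending in -h double the final consonant and add -ast; stems ending in -f or -t insert -ak- after the first vowel.
So bangam → bangaum.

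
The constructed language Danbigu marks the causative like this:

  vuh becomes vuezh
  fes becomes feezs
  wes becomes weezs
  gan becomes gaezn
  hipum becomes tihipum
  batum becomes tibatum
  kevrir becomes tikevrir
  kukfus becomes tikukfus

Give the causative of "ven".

fes and kukfus both end in -s yet inflect differently (feezs, tikukfus), so the final letter is not what conditions the rule; the number of vowels is.
"ven" has 1 vowel. The stems with 1 vowel (vuh → vuezh, gan → gaezn, fes → feezs) insert -ez- after the first vowel.
So ven → veezn.

veezn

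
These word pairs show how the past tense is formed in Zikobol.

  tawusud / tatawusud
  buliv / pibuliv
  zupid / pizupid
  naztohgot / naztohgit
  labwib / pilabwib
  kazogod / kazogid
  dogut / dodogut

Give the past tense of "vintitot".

"vintitot" has last vowel 'o'. The stems whose last vowel is 'o' (kazogod → kazogid, naztohgot → naztohgit) change the last vowel to 'i'.
So vintitot → vintitit.

vintitit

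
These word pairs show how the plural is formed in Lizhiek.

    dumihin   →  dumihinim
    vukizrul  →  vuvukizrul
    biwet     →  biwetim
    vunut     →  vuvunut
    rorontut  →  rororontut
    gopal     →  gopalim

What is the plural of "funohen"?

vukizrul and gopal both end in -l yet inflect differently (vuvukizrul, gopalim), so the final letter is not what conditions the rule; the last vowel is.
"funohen" has last vowel 'e'. The one such stem in the data (biwet → biwetim) adds -im, so the same rule applies.
The other pattern: stems whose last vowel is 'u' repeat the first consonant+vowel as a prefix.
So funohen → funohenim.

funohenim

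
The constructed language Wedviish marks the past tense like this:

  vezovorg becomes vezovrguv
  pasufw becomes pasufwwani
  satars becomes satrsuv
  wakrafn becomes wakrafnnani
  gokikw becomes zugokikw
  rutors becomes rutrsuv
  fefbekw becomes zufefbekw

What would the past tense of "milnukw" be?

"milnukw" has second-to-last letter 'k'. The stems whose second-to-last letter is 'k' (gokikw → zugokikw, fefbekw → zufefbekw) add the prefix zu-.
So milnukw → zumilnukw.

zumilnukw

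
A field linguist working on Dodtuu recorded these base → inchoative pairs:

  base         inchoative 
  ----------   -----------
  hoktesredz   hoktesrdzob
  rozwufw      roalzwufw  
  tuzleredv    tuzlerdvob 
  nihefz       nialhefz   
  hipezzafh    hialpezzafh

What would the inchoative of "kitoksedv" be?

nihefz and hoktesredz both end in -z yet inflect differently (nialhefz, hoktesrdzob), so the final letter is not what conditions the rule; the second-to-last letter is.
"kitoksedv" has second-to-last letter 'd'. The stems whose second-to-last letter is 'd' (hoktesredz → hoktesrdzob, tuzleredv → tuzlerdvob) delete the last vowel and add -ob.
The other pattern: stems whose second-to-last letter is 'f' insert -al- after the first vowel.
So kitoksedv → kitoksdvob.

kitoksdvob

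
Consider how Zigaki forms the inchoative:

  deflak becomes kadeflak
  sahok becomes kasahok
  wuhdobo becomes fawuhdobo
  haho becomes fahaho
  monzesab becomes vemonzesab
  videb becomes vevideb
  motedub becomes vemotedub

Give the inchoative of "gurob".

sahok and wuhdobo both have last vowel 'o' yet inflect differently (kasahok, fawuhdobo), so the last vowel is not what conditions the rule; the final letter is.
"gurob" ends in -b. The stems ending in -b (monzesab → vemonzesab, videb → vevideb, motedub → vemotedub) add the prefix ve-.
So gurob → vegurob.

vegurob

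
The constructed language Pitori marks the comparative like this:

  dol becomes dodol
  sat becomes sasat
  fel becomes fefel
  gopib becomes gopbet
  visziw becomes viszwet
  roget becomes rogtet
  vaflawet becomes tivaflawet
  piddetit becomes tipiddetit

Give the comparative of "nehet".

nehtet

sat and roget both end in -t yet inflect differently (sasat, rogtet), so the final letter is not what conditions the rule; the number of vowels is.
"nehet" has 2 vowels. The stems with 2 vowels (gopib → gopbet, visziw → viszwet, roget → rogtet) delete the last vowel and add -et.
The other patterns: stems with 1 vowel repeat the first consonant+vowel as a prefix; stems with 3 vowels add the prefix ti-.
So nehet → nehtet.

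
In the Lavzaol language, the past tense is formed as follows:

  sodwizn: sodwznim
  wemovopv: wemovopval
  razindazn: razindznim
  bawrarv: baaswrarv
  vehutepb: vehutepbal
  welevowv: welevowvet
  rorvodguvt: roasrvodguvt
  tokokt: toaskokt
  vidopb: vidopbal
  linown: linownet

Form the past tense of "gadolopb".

gadolopbal

welevowv and wemovopv both end in -v yet inflect differently (welevowvet, wemovopval), so the final letter is not what conditions the rule; the second-to-last letter is.
"gadolopb" has second-to-last letter 'p'. The stems whose second-to-last letter is 'p' (vidopb → vidopbal, vehutepb → vehutepbal, wemovopv → wemovopval) add -al.
So gadolopb → gadolopbal.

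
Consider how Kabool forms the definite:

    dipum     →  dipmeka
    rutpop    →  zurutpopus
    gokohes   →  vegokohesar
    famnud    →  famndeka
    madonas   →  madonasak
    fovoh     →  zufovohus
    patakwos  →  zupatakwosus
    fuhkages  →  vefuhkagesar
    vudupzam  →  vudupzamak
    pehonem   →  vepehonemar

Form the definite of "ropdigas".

patakwos and fuhkages both end in -s yet inflect differently (zupatakwosus, vefuhkagesar), so the final letter is not what conditions the rule; the last vowel is.
"ropdigas" has last vowel 'a'. The stems whose last vowel is 'a' (madonas → madonasak, vudupzam → vudupzamak) add -ak.
The other patterns: stems whose last vowel is 'u' delete the last vowel and add -eka; stems whose last vowel is 'o' add zu- … -us around the stem; stems whose last vowel is 'e' add ve- … -ar around the stem.
So ropdigas → ropdigasak.

ropdigasak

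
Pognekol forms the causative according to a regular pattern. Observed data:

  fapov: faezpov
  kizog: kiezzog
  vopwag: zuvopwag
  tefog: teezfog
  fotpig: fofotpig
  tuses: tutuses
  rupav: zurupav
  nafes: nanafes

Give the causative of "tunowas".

"tunowas" has last vowel 'a'. The stems whose last vowel is 'a' (rupav → zurupav, vopwag → zuvopwag) add the prefix zu-.
The other patterns: stems whose last vowel is 'o' insert -ez- after the first vowel; stems whose last vowel is 'e' or 'i' repeat the first consonant+vowel as a prefix.
So tunowas → zutunowas.

zutunowas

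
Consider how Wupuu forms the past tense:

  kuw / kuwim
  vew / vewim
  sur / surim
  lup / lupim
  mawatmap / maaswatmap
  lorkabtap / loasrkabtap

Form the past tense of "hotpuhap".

lup and mawatmap both end in -p yet inflect differently (lupim, maaswatmap), so the final letter is not what conditions the rule; the number of vowels is.
"hotpuhap" has 3 vowels. The stems with 3 vowels (mawatmap → maaswatmap, lorkabtap → loasrkabtap) insert -as- after the first vowel.
So hotpuhap → hoastpuhap.

hoastpuhap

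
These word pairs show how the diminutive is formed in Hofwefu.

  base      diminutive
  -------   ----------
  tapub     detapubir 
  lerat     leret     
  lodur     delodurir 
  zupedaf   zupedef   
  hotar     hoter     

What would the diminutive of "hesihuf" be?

dehesihufir

hotar and lodur both end in -r yet inflect differently (hoter, delodurir), so the final letter is not what conditions the rule; the last vowel is.
"hesihuf" has last vowel 'u'. The stems whose last vowel is 'u' (lodur → delodurir, tapub → detapubir) add de- … -ir around the stem.
The other pattern: stems whose last vowel is 'a' change the last vowel to 'e'.
So hesihuf → dehesihufir.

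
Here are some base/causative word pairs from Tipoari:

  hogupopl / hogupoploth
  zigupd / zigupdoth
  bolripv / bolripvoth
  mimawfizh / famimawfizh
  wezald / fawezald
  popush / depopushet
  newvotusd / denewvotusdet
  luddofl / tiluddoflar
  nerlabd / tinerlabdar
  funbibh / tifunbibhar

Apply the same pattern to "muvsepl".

zigupd and wezald both end in -d yet inflect differently (zigupdoth, fawezald), so the final letter is not what conditions the rule; the second-to-last letter is.
"muvsepl" has second-to-last letter 'p'. The stems whose second-to-last letter is 'p' (hogupopl → hogupoploth, zigupd → zigupdoth, bolripv → bolripvoth) add -oth.
So muvsepl → muvseploth.

muvseploth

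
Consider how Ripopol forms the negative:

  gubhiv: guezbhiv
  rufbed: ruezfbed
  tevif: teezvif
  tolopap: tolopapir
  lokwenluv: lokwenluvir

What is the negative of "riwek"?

"riwek" has 2 vowels. The stems with 2 vowels (gubhiv → guezbhiv, rufbed → ruezfbed, tevif → teezvif) insert -ez- after the first vowel.
The other pattern: stems with 3 vowels add -ir.
So riwek → riezwek.

riezwek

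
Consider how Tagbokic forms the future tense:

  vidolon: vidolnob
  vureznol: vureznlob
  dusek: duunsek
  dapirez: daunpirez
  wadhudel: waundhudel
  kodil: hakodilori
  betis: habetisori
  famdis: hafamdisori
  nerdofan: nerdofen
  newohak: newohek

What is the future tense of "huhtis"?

hahuhtisori

vureznol and wadhudel both end in -l yet inflect differently (vureznlob, waundhudel), so the final letter is not what conditions the rule; the last vowel is.
"huhtis" has last vowel 'i'. The stems whose last vowel is 'i' (kodil → hakodilori, betis → habetisori, famdis → hafamdisori) add ha- … -ori around the stem.
So huhtis → hahuhtisori.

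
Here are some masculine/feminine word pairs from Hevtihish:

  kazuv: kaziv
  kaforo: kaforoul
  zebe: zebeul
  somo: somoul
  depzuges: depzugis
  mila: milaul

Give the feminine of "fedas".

fedis

"fedas" ends in a consonant. The stems ending in a consonant (kazuv → kaziv, depzuges → depzugis) change the last vowel to 'i'.
So fedas → fedis.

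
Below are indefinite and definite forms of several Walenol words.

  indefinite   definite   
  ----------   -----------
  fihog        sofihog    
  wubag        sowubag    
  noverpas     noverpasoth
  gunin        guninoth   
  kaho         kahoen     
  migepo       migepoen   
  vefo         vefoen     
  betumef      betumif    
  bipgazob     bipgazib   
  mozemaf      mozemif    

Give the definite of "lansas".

lansasoth

wubag and noverpas both have last vowel 'a' yet inflect differently (sowubag, noverpasoth), so the last vowel is not what conditions the rule; the final letter is.
"lansas" ends in -s. The one such stem in the data (noverpas → noverpasoth) adds -oth, so the same rule applies.
So lansas → lansasoth.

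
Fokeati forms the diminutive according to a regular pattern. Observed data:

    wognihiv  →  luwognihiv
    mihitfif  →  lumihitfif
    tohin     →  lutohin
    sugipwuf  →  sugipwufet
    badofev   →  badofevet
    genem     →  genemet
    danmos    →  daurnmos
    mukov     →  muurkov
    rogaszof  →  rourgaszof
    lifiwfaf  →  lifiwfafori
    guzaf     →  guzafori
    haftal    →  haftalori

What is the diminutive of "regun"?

regunet

mihitfif and sugipwuf both end in -f yet inflect differently (lumihitfif, sugipwufet), so the final letter is not what conditions the rule; the last vowel is.
"regun" has last vowel 'u'. The one such stem in the data (sugipwuf → sugipwufet) adds -et, so the same rule applies.
The other patterns: stems whose last vowel is 'i' add the prefix lu-; stems whose last vowel is 'o' insert -ur- after the first vowel; stems whose last vowel is 'a' add -ori.
So regun → regunet.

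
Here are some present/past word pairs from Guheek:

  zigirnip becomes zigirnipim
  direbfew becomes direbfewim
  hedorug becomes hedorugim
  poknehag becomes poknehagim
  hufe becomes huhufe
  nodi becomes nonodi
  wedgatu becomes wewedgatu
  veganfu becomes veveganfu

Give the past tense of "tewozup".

direbfew and hufe both have last vowel 'e' yet inflect differently (direbfewim, huhufe), so the last vowel is not what conditions the rule; whether the stem ends in a vowel or a consonant is.
"tewozup" ends in a consonant. The stems ending in a consonant (zigirnip → zigirnipim, direbfew → direbfewim, hedorug → hedorugim) add -im.
So tewozup → tewozupim.

tewozupim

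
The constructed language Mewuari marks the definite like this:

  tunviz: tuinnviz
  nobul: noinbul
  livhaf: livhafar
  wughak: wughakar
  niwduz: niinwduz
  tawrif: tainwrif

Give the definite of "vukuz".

"vukuz" has last vowel 'u'. The stems whose last vowel is 'u' (niwduz → niinwduz, nobul → noinbul) insert -in- after the first vowel.
The other pattern: stems whose last vowel is 'a' add -ar.
So vukuz → vuinkuz.

vuinkuz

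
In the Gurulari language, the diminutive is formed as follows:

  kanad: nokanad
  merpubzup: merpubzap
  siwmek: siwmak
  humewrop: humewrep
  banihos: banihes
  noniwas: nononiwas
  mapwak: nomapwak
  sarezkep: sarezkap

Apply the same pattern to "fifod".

fifed

noniwas and banihos both end in -s yet inflect differently (nononiwas, banihes), so the final letter is not what conditions the rule; the last vowel is.
"fifod" has last vowel 'o'. The stems whose last vowel is 'o' (banihos → banihes, humewrop → humewrep) change the last vowel to 'e'.
The other patterns: stems whose last vowel is 'a' add the prefix no-; stems whose last vowel is 'e' or 'u' change the last vowel to 'a'.
So fifod → fifed.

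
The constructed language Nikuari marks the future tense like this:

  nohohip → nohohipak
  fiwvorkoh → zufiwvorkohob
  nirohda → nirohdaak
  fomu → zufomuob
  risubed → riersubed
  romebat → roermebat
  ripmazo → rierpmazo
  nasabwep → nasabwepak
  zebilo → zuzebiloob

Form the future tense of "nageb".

"nageb" begins with n-. The stems beginning with n- (nirohda → nirohdaak, nasabwep → nasabwepak, nohohip → nohohipak) add -ak.
So nageb → nagebak.

nagebak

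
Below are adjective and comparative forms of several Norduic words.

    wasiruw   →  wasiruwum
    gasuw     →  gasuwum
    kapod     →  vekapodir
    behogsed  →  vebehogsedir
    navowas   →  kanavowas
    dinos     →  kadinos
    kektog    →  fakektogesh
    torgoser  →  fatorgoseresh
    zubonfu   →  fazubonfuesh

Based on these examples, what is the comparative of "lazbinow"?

kapod and dinos both have last vowel 'o' yet inflect differently (vekapodir, kadinos), so the last vowel is not what conditions the rule; the final letter is.
"lazbinow" ends in -w. The stems ending in -w (wasiruw → wasiruwum, gasuw → gasuwum) add -um.
So lazbinow → lazbinowum.

lazbinowum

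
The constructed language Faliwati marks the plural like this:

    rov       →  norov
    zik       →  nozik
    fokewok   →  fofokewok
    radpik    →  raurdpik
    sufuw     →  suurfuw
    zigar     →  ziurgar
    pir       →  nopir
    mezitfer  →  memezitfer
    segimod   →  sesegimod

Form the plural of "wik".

nowik

pir and zigar both end in -r yet inflect differently (nopir, ziurgar), so the final letter is not what conditions the rule; the number of vowels is.
"wik" has 1 vowel. The stems with 1 vowel (pir → nopir, zik → nozik, rov → norov) add the prefix no-.
So wik → nowik.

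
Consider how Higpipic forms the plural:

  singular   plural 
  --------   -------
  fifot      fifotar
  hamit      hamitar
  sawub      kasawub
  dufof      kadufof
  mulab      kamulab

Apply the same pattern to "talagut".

fifot and dufof both have last vowel 'o' yet inflect differently (fifotar, kadufof), so the last vowel is not what conditions the rule; the final letter is.
"talagut" ends in -t. The stems ending in -t (fifot → fifotar, hamit → hamitar) add -ar.
The other pattern: stems ending in -b or -f add the prefix ka-.
So talagut → talagutar.

talagutar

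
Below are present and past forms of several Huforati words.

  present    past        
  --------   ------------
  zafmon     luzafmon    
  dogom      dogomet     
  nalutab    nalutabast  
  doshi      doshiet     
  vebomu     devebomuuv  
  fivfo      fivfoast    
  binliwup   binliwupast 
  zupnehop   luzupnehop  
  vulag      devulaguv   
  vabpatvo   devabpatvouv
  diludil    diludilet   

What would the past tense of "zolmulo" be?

luzolmulo

vabpatvo and fivfo both end in -o yet inflect differently (devabpatvouv, fivfoast), so the final letter is not what conditions the rule; the first letter is.
"zolmulo" begins with z-. The stems beginning with z- (zafmon → luzafmon, zupnehop → luzupnehop) add the prefix lu-.
The other patterns: stems beginning with d- add -et; stems beginning with v- add de- … -uv around the stem; stems beginning with b-, f- or n- add -ast.
So zolmulo → luzolmulo.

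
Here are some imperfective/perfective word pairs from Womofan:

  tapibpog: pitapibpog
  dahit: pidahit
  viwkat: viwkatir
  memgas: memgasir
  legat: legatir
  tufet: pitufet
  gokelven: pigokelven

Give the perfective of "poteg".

legat and tufet both end in -t yet inflect differently (legatir, pitufet), so the final letter is not what conditions the rule; the last vowel is.
"poteg" has last vowel 'e'. The stems whose last vowel is 'e' (gokelven → pigokelven, tufet → pitufet) add the prefix pi-.
The other pattern: stems whose last vowel is 'a' add -ir.
So poteg → pipoteg.

pipoteg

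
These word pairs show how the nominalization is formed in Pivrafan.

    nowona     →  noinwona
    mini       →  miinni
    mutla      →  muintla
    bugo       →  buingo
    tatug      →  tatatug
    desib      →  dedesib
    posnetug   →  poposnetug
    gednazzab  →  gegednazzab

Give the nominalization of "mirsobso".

mini and desib both have last vowel 'i' yet inflect differently (miinni, dedesib), so the last vowel is not what conditions the rule; whether the stem ends in a vowel or a consonant is.
"mirsobso" ends in a vowel. The stems ending in a vowel (nowona → noinwona, mini → miinni, mutla → muintla) insert -in- after the first vowel.
The other pattern: stems ending in a consonant repeat the first consonant+vowel as a prefix.
So mirsobso → miinrsobso.

miinrsobso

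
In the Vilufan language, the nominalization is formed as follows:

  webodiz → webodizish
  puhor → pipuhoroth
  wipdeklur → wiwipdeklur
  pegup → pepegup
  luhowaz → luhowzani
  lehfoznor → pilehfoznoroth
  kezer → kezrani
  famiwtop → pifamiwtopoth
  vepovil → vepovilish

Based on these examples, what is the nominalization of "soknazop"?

pisoknazopoth

"soknazop" has last vowel 'o'. The stems whose last vowel is 'o' (puhor → pipuhoroth, lehfoznor → pilehfoznoroth, famiwtop → pifamiwtopoth) add pi- … -oth around the stem.
The other patterns: stems whose last vowel is 'i' add -ish; stems whose last vowel is 'u' repeat the first consonant+vowel as a prefix; stems whose last vowel is 'a' or 'e' delete the last vowel and add -ani.
So soknazop → pisoknazopoth.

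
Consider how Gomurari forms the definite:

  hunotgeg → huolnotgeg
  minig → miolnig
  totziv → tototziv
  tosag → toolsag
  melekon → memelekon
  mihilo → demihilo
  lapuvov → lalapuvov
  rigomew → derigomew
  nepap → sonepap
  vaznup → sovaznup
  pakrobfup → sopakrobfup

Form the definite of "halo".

"halo" ends in -o. The one such stem in the data (mihilo → demihilo) adds the prefix de-, so the same rule applies.
The other patterns: stems ending in -p add the prefix so-; stems ending in -g insert -ol- after the first vowel; stems ending in -n or -v repeat the first consonant+vowel as a prefix.
So halo → dehalo.

dehalo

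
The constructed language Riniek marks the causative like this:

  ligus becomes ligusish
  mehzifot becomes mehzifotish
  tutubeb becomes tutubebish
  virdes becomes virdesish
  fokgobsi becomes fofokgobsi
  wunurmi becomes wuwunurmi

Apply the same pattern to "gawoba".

mehzifot and fokgobsi both have 3 vowels yet inflect differently (mehzifotish, fofokgobsi), so the number of vowels is not what conditions the rule; whether the stem ends in a vowel or a consonant is.
"gawoba" ends in a vowel. The stems ending in a vowel (fokgobsi → fofokgobsi, wunurmi → wuwunurmi) repeat the first consonant+vowel as a prefix.
So gawoba → gagawoba.

gagawoba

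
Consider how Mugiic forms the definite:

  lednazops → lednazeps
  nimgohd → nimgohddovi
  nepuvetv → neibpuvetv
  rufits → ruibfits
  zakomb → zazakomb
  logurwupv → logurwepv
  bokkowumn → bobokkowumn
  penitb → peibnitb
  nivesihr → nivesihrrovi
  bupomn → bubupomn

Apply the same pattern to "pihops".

zakomb and penitb both end in -b yet inflect differently (zazakomb, peibnitb), so the final letter is not what conditions the rule; the second-to-last letter is.
"pihops" has second-to-last letter 'p'. The stems whose second-to-last letter is 'p' (logurwupv → logurwepv, lednazops → lednazeps) change the last vowel to 'e'.
So pihops → piheps.

piheps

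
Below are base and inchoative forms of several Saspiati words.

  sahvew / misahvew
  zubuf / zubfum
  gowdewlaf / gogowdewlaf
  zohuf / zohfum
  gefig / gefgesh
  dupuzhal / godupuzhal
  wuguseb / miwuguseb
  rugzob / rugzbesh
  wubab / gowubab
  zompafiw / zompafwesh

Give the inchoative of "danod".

"danod" has last vowel 'o'. The one such stem in the data (rugzob → rugzbesh) deletes the last vowel and adds -esh (as do zompafiw, gefig), so the same rule applies.
So danod → dandesh.

dandesh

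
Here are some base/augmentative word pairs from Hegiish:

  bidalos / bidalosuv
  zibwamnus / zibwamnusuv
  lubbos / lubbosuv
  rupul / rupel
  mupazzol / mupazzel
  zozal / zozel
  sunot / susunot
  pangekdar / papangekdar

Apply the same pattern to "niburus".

zibwamnus and rupul both have last vowel 'u' yet inflect differently (zibwamnusuv, rupel), so the last vowel is not what conditions the rule; the final letter is.
"niburus" ends in -s. The stems ending in -s (bidalos → bidalosuv, zibwamnus → zibwamnusuv, lubbos → lubbosuv) add -uv.
So niburus → niburusuv.

niburusuv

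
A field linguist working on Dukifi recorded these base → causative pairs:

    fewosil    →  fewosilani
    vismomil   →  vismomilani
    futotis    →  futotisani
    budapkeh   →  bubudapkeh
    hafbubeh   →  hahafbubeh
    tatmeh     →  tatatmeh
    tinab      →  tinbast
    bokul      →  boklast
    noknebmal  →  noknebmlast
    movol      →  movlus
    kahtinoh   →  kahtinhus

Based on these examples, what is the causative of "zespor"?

"zespor" has last vowel 'o'. The stems whose last vowel is 'o' (movol → movlus, kahtinoh → kahtinhus) delete the last vowel and add -us.
So zespor → zesprus.

zesprus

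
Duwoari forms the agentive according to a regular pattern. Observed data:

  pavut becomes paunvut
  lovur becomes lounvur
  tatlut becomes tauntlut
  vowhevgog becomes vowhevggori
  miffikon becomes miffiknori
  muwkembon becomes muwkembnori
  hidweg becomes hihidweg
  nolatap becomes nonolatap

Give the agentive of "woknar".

wowoknar

vowhevgog and hidweg both end in -g yet inflect differently (vowhevggori, hihidweg), so the final letter is not what conditions the rule; the last vowel is.
"woknar" has last vowel 'a'. The one such stem in the data (nolatap → nonolatap) repeats the first consonant+vowel as a prefix (as does hidweg), so the same rule applies.
The other patterns: stems whose last vowel is 'u' insert -un- after the first vowel; stems whose last vowel is 'o' delete the last vowel and add -ori.
So woknar → wowoknar.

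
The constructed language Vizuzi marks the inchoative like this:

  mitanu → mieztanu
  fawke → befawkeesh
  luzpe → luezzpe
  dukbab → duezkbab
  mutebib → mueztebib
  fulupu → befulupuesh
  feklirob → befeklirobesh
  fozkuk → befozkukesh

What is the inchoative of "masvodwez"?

maezsvodwez

"masvodwez" begins with m-. The stems beginning with m- (mutebib → mueztebib, mitanu → mieztanu) insert -ez- after the first vowel.
The other pattern: stems beginning with f- add be- … -esh around the stem.
So masvodwez → maezsvodwez.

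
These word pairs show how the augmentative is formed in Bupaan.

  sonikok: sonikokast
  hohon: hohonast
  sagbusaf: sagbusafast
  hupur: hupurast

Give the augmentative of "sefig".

Every pair shown (sonikok → sonikokast, hohon → hohonast, sagbusaf → sagbusafast, …) follows the same rule: add -ast.
So sefig → sefigast.

sefigast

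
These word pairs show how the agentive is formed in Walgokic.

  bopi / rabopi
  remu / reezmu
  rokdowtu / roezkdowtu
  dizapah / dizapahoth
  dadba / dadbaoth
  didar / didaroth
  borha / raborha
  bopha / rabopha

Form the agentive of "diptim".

borha and dadba both end in -a yet inflect differently (raborha, dadbaoth), so the final letter is not what conditions the rule; the first letter is.
"diptim" begins with d-. The stems beginning with d- (dadba → dadbaoth, didar → didaroth, dizapah → dizapahoth) add -oth.
So diptim → diptimoth.

diptimoth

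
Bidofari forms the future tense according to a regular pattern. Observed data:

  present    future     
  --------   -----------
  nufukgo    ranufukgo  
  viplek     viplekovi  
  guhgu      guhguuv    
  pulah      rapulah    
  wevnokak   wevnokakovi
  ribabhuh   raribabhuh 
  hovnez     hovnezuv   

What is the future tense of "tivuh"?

rativuh

hovnez and viplek both have last vowel 'e' yet inflect differently (hovnezuv, viplekovi), so the last vowel is not what conditions the rule; the final letter is.
"tivuh" ends in -h. The stems ending in -h (pulah → rapulah, ribabhuh → raribabhuh) add the prefix ra-.
The other patterns: stems ending in -u or -z add -uv; stems ending in -k add -ovi.
So tivuh → rativuh.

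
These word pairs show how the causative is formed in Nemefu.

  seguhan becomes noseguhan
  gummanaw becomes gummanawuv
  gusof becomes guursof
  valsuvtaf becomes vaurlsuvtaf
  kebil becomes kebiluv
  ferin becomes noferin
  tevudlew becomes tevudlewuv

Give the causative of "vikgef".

"vikgef" ends in -f. The stems ending in -f (valsuvtaf → vaurlsuvtaf, gusof → guursof) insert -ur- after the first vowel.
So vikgef → viurkgef.

viurkgef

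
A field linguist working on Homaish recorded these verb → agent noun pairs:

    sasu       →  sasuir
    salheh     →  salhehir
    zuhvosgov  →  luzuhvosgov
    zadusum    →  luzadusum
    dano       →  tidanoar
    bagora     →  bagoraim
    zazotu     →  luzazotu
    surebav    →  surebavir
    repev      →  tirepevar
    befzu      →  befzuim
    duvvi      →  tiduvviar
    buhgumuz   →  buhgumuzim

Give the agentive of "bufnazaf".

bufnazafim

zazotu and befzu both end in -u yet inflect differently (luzazotu, befzuim), so the final letter is not what conditions the rule; the first letter is.
"bufnazaf" begins with b-. The stems beginning with b- (bagora → bagoraim, buhgumuz → buhgumuzim, befzu → befzuim) add -im.
So bufnazaf → bufnazafim.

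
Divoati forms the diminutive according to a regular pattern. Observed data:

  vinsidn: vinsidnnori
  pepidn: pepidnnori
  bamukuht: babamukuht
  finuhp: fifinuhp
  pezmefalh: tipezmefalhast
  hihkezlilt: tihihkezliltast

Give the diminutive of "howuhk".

hohowuhk

"howuhk" has second-to-last letter 'h'. The stems whose second-to-last letter is 'h' (bamukuht → babamukuht, finuhp → fifinuhp) repeat the first consonant+vowel as a prefix.
So howuhk → hohowuhk.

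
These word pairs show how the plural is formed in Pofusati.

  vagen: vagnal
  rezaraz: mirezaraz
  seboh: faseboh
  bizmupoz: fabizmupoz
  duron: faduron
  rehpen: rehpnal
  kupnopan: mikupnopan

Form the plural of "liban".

"liban" has last vowel 'a'. The stems whose last vowel is 'a' (rezaraz → mirezaraz, kupnopan → mikupnopan) add the prefix mi-.
The other patterns: stems whose last vowel is 'o' add the prefix fa-; stems whose last vowel is 'e' delete the last vowel and add -al.
So liban → miliban.

miliban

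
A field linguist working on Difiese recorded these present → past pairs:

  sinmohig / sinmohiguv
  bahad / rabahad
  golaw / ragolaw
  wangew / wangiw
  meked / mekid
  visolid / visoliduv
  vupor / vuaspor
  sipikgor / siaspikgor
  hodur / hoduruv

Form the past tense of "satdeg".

"satdeg" has last vowel 'e'. The stems whose last vowel is 'e' (wangew → wangiw, meked → mekid) change the last vowel to 'i'.
The other patterns: stems whose last vowel is 'a' add the prefix ra-; stems whose last vowel is 'o' insert -as- after the first vowel; stems whose last vowel is 'i' or 'u' add -uv.
So satdeg → satdig.

satdig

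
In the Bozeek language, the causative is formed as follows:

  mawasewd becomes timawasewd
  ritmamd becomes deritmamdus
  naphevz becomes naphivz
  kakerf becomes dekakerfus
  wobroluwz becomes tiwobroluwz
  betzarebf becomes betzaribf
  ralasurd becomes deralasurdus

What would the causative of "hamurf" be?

dehamurfus

"hamurf" has second-to-last letter 'r'. The stems whose second-to-last letter is 'r' (ralasurd → deralasurdus, kakerf → dekakerfus) add de- … -us around the stem.
So hamurf → dehamurfus.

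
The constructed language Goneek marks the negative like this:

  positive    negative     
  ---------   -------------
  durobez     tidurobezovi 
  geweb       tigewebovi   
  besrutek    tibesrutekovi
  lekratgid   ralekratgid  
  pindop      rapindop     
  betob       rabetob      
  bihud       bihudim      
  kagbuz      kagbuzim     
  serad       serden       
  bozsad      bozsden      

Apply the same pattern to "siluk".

silukim

geweb and betob both end in -b yet inflect differently (tigewebovi, rabetob), so the final letter is not what conditions the rule; the last vowel is.
"siluk" has last vowel 'u'. The stems whose last vowel is 'u' (bihud → bihudim, kagbuz → kagbuzim) add -im.
So siluk → silukim.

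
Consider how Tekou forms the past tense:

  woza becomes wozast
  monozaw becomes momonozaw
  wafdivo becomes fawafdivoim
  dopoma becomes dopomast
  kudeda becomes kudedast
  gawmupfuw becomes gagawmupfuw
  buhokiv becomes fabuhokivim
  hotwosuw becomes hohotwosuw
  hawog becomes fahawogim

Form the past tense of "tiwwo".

"tiwwo" ends in -o. The one such stem in the data (wafdivo → fawafdivoim) adds fa- … -im around the stem, so the same rule applies.
The other patterns: stems ending in -w repeat the first consonant+vowel as a prefix; stems ending in -a drop the final letter and add -ast.
So tiwwo → fatiwwoim.

fatiwwoim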